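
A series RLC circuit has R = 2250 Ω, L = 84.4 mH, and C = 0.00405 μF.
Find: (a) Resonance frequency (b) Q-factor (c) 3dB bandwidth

Step 1 — Resonance: ω₀ = 1/√(LC) = 1/√(0.0844·4.05e-09) = 5.409e+04 rad/s.
Step 2 — f₀ = ω₀/(2π) = 8608 Hz.
Step 3 — Series Q: Q = ω₀L/R = 5.409e+04·0.0844/2250 = 2.029.
Step 4 — Bandwidth: Δω = ω₀/Q = 2.666e+04 rad/s; BW = Δω/(2π) = 4243 Hz.

(a) f₀ = 8608 Hz  (b) Q = 2.029  (c) BW = 4243 Hz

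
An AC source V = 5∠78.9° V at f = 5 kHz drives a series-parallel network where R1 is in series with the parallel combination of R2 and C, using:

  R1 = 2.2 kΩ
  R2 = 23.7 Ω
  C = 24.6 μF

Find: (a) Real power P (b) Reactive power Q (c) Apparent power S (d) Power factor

Step 1 — Angular frequency: ω = 2π·f = 2π·5000 = 3.142e+04 rad/s.
Step 2 — Component impedances:
  R1: Z = R = 2200 Ω
  R2: Z = R = 23.7 Ω
  C: Z = 1/(jωC) = -j/(ω·C) = 0 - j1.294 Ω
Step 3 — Parallel branch: R2 || C = 1/(1/R2 + 1/C) = 0.07044 - j1.29 Ω.
Step 4 — Series with R1: Z_total = R1 + (R2 || C) = 2200 - j1.29 Ω = 2200∠-0.0° Ω.
Step 5 — Source phasor: V = 5∠78.9° V = 0.9626 + j4.906 V.
Step 6 — Current: I = V / Z = 0.0004362 + j0.00223 A = 0.002273∠78.9° A.
Step 7 — Complex power: S = V·I* = 0.01136 - j6.663e-06 VA.
Step 8 — Real power: P = Re(S) = 0.01136 W.
Step 9 — Reactive power: Q = Im(S) = -6.663e-06 VAR.
Step 10 — Apparent power: |S| = 0.01136 VA.
Step 11 — Power factor: PF = P/|S| = 1 (leading).

(a) P = 0.01136 W  (b) Q = -6.663e-06 VAR  (c) S = 0.01136 VA  (d) PF = 1 (leading)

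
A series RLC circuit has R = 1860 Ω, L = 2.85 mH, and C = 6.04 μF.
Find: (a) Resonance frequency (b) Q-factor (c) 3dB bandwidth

Step 1 — Resonance: ω₀ = 1/√(LC) = 1/√(0.00285·6.04e-06) = 7622 rad/s.
Step 2 — f₀ = ω₀/(2π) = 1213 Hz.
Step 3 — Series Q: Q = ω₀L/R = 7622·0.00285/1860 = 0.01168.
Step 4 — Bandwidth: Δω = ω₀/Q = 6.526e+05 rad/s; BW = Δω/(2π) = 1.039e+05 Hz.

(a) f₀ = 1213 Hz  (b) Q = 0.01168  (c) BW = 1.039e+05 Hz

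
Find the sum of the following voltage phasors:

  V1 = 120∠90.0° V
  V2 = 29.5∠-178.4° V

Step 1 — Convert each phasor to rectangular form:
  V1 = 120·(cos(90.0°) + j·sin(90.0°)) = 0 + j120 V
  V2 = 29.5·(cos(-178.4°) + j·sin(-178.4°)) = -29.49 - j0.8237 V
Step 2 — Sum components: V_total = -29.49 + j119.2 V.
Step 3 — Convert to polar: |V_total| = 122.8 V, ∠V_total = 103.9°.

V_total = 122.8∠103.9° V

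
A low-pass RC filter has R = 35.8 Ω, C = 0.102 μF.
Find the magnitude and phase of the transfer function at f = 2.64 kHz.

Step 1 — Angular frequency: ω = 2π·2640 = 1.659e+04 rad/s.
Step 2 — Transfer function: H(jω) = 1/(1 + jωRC).
Step 3 — Denominator: 1 + jωRC = 1 + j·1.659e+04·35.8·1.02e-07 = 1 + j0.06057.
Step 4 — H = 0.9963 - j0.06035.
Step 5 — Magnitude: |H| = 0.9982 (-0.0 dB); phase: φ = -3.5°.

|H| = 0.9982 (-0.0 dB), φ = -3.5°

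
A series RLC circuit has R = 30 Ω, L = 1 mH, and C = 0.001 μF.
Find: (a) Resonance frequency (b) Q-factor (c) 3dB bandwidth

Step 1 — Resonance: ω₀ = 1/√(LC) = 1/√(0.001·1e-09) = 1e+06 rad/s.
Step 2 — f₀ = ω₀/(2π) = 1.592e+05 Hz.
Step 3 — Series Q: Q = ω₀L/R = 1e+06·0.001/30 = 33.33.
Step 4 — Bandwidth: Δω = ω₀/Q = 3e+04 rad/s; BW = Δω/(2π) = 4775 Hz.

(a) f₀ = 1.592e+05 Hz  (b) Q = 33.33  (c) BW = 4775 Hz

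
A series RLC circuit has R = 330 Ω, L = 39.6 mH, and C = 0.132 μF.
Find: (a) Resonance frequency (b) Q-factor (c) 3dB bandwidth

Step 1 — Resonance: ω₀ = 1/√(LC) = 1/√(0.0396·1.32e-07) = 1.383e+04 rad/s.
Step 2 — f₀ = ω₀/(2π) = 2201 Hz.
Step 3 — Series Q: Q = ω₀L/R = 1.383e+04·0.0396/330 = 1.66.
Step 4 — Bandwidth: Δω = ω₀/Q = 8333 rad/s; BW = Δω/(2π) = 1326 Hz.

(a) f₀ = 2201 Hz  (b) Q = 1.66  (c) BW = 1326 Hz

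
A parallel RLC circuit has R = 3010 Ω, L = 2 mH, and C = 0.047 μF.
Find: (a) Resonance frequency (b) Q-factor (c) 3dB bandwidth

Step 1 — Resonance: ω₀ = 1/√(LC) = 1/√(0.002·4.7e-08) = 1.031e+05 rad/s.
Step 2 — f₀ = ω₀/(2π) = 1.642e+04 Hz.
Step 3 — Parallel Q: Q = R/(ω₀L) = 3010/(1.031e+05·0.002) = 14.59.
Step 4 — Bandwidth: Δω = ω₀/Q = 7069 rad/s; BW = Δω/(2π) = 1125 Hz.

(a) f₀ = 1.642e+04 Hz  (b) Q = 14.59  (c) BW = 1125 Hz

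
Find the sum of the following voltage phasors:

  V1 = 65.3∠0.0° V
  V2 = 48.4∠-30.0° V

Step 1 — Convert each phasor to rectangular form:
  V1 = 65.3·(cos(0.0°) + j·sin(0.0°)) = 65.3 V
  V2 = 48.4·(cos(-30.0°) + j·sin(-30.0°)) = 41.92 - j24.2 V
Step 2 — Sum components: V_total = 107.2 - j24.2 V.
Step 3 — Convert to polar: |V_total| = 109.9 V, ∠V_total = -12.7°.

V_total = 109.9∠-12.7° V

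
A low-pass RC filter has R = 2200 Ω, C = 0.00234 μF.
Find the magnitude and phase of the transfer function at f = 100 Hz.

Step 1 — Angular frequency: ω = 2π·100 = 628.3 rad/s.
Step 2 — Transfer function: H(jω) = 1/(1 + jωRC).
Step 3 — Denominator: 1 + jωRC = 1 + j·628.3·2200·2.34e-09 = 1 + j0.003235.
Step 4 — H = 1 - j0.003235.
Step 5 — Magnitude: |H| = 1 (-0.0 dB); phase: φ = -0.2°.

|H| = 1 (-0.0 dB), φ = -0.2°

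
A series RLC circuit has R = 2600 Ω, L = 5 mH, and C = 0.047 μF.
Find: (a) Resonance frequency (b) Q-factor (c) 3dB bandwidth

Step 1 — Resonance condition Im(Z)=0 gives ω₀ = 1/√(LC).
Step 2 — ω₀ = 1/√(0.005·4.7e-08) = 6.523e+04 rad/s.
Step 3 — f₀ = ω₀/(2π) = 1.038e+04 Hz.
Step 4 — Series Q: Q = ω₀L/R = 6.523e+04·0.005/2600 = 0.1254.
Step 5 — 3dB bandwidth: Δω = ω₀/Q = 5.2e+05 rad/s; BW = Δω/(2π) = 8.276e+04 Hz.

(a) f₀ = 1.038e+04 Hz  (b) Q = 0.1254  (c) BW = 8.276e+04 Hz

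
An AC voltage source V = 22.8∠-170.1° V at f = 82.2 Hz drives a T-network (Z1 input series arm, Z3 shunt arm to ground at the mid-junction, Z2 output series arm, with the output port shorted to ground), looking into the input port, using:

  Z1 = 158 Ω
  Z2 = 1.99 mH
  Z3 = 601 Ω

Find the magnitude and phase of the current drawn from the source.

Step 1 — Angular frequency: ω = 2π·f = 2π·82.2 = 516.5 rad/s.
Step 2 — Component impedances:
  Z1: Z = R = 158 Ω
  Z2: Z = jωL = j·516.5·0.00199 = 0 + j1.028 Ω
  Z3: Z = R = 601 Ω
Step 3 — With the output port shorted to ground, the output series arm Z2 runs from the junction to ground; the shunt arm Z3 also runs from the junction to ground. They appear in parallel: Z3 || Z2 = 0.001758 + j1.028 Ω.
Step 4 — Series with input arm Z1: Z_in = Z1 + (Z3 || Z2) = 158 + j1.028 Ω = 158∠0.4° Ω.
Step 5 — Source phasor: V = 22.8∠-170.1° V = -22.46 - j3.92 V.
Step 6 — Ohm's law: I = V / Z_total = (-22.46 - j3.92) / (158 + j1.028) = -0.1423 - j0.02388 A.
Step 7 — Convert to polar: |I| = 0.1443 A, ∠I = -170.5°.

I = 0.1443∠-170.5° A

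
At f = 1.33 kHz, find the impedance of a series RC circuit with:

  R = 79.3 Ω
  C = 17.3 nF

Step 1 — Angular frequency: ω = 2π·f = 2π·1330 = 8357 rad/s.
Step 2 — Component impedances:
  R: Z = R = 79.3 Ω
  C: Z = 1/(jωC) = -j/(ω·C) = 0 - j6917 Ω
Step 3 — Series combination: Z_total = R + C = 79.3 - j6917 Ω = 6918∠-89.3° Ω.

Z = 79.3 - j6917 Ω = 6918∠-89.3° Ω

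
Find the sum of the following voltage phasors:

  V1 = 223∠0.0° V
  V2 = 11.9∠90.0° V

Step 1 — Convert each phasor to rectangular form:
  V1 = 223·(cos(0.0°) + j·sin(0.0°)) = 223 V
  V2 = 11.9·(cos(90.0°) + j·sin(90.0°)) = 0 + j11.9 V
Step 2 — Sum components: V_total = 223 + j11.9 V.
Step 3 — Convert to polar: |V_total| = 223.3 V, ∠V_total = 3.1°.

V_total = 223.3∠3.1° V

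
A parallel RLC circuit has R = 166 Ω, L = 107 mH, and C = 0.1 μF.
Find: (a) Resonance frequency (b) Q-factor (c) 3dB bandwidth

Step 1 — Resonance: ω₀ = 1/√(LC) = 1/√(0.107·1e-07) = 9667 rad/s.
Step 2 — f₀ = ω₀/(2π) = 1539 Hz.
Step 3 — Parallel Q: Q = R/(ω₀L) = 166/(9667·0.107) = 0.1605.
Step 4 — Bandwidth: Δω = ω₀/Q = 6.024e+04 rad/s; BW = Δω/(2π) = 9588 Hz.

(a) f₀ = 1539 Hz  (b) Q = 0.1605  (c) BW = 9588 Hz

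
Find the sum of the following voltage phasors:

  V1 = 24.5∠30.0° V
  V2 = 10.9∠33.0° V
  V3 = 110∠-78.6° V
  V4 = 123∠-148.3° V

Step 1 — Convert each phasor to rectangular form:
  V1 = 24.5·(cos(30.0°) + j·sin(30.0°)) = 21.22 + j12.25 V
  V2 = 10.9·(cos(33.0°) + j·sin(33.0°)) = 9.142 + j5.937 V
  V3 = 110·(cos(-78.6°) + j·sin(-78.6°)) = 21.74 - j107.8 V
  V4 = 123·(cos(-148.3°) + j·sin(-148.3°)) = -104.6 - j64.63 V
Step 2 — Sum components: V_total = -52.55 - j154.3 V.
Step 3 — Convert to polar: |V_total| = 163 V, ∠V_total = -108.8°.

V_total = 163∠-108.8° V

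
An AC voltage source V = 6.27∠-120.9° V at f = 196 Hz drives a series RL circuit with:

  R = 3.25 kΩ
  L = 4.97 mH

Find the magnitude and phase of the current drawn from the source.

Step 1 — Angular frequency: ω = 2π·f = 2π·196 = 1232 rad/s.
Step 2 — Component impedances:
  R: Z = R = 3250 Ω
  L: Z = jωL = j·1232·0.00497 = 0 + j6.121 Ω
Step 3 — Series combination: Z_total = R + L = 3250 + j6.121 Ω = 3250∠0.1° Ω.
Step 4 — Source phasor: V = 6.27∠-120.9° V = -3.22 - j5.38 V.
Step 5 — Ohm's law: I = V / Z_total = (-3.22 - j5.38) / (3250 + j6.121) = -0.0009939 - j0.001654 A.
Step 6 — Convert to polar: |I| = 0.001929 A, ∠I = -121.0°.

I = 0.001929∠-121.0° A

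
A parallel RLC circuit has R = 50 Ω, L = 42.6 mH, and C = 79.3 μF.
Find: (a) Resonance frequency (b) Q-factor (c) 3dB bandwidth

Step 1 — Resonance: ω₀ = 1/√(LC) = 1/√(0.0426·7.93e-05) = 544.1 rad/s.
Step 2 — f₀ = ω₀/(2π) = 86.59 Hz.
Step 3 — Parallel Q: Q = R/(ω₀L) = 50/(544.1·0.0426) = 2.157.
Step 4 — Bandwidth: Δω = ω₀/Q = 252.2 rad/s; BW = Δω/(2π) = 40.14 Hz.

(a) f₀ = 86.59 Hz  (b) Q = 2.157  (c) BW = 40.14 Hz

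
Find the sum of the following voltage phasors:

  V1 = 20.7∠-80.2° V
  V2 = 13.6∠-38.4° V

Step 1 — Convert each phasor to rectangular form:
  V1 = 20.7·(cos(-80.2°) + j·sin(-80.2°)) = 3.523 - j20.4 V
  V2 = 13.6·(cos(-38.4°) + j·sin(-38.4°)) = 10.66 - j8.448 V
Step 2 — Sum components: V_total = 14.18 - j28.85 V.
Step 3 — Convert to polar: |V_total| = 32.14 V, ∠V_total = -63.8°.

V_total = 32.14∠-63.8° V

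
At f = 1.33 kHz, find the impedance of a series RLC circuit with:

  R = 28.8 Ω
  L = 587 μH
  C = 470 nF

Step 1 — Angular frequency: ω = 2π·f = 2π·1330 = 8357 rad/s.
Step 2 — Component impedances:
  R: Z = R = 28.8 Ω
  L: Z = jωL = j·8357·0.000587 = 0 + j4.905 Ω
  C: Z = 1/(jωC) = -j/(ω·C) = 0 - j254.6 Ω
Step 3 — Series combination: Z_total = R + L + C = 28.8 - j249.7 Ω = 251.4∠-83.4° Ω.

Z = 28.8 - j249.7 Ω = 251.4∠-83.4° Ω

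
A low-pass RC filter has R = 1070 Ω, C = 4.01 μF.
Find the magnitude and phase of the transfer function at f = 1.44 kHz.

Step 1 — Angular frequency: ω = 2π·1440 = 9048 rad/s.
Step 2 — Transfer function: H(jω) = 1/(1 + jωRC).
Step 3 — Denominator: 1 + jωRC = 1 + j·9048·1070·4.01e-06 = 1 + j38.82.
Step 4 — H = 0.0006631 - j0.02574.
Step 5 — Magnitude: |H| = 0.02575 (-31.8 dB); phase: φ = -88.5°.

|H| = 0.02575 (-31.8 dB), φ = -88.5°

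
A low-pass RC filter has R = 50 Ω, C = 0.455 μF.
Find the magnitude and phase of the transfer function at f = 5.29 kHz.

Step 1 — Angular frequency: ω = 2π·5290 = 3.324e+04 rad/s.
Step 2 — Transfer function: H(jω) = 1/(1 + jωRC).
Step 3 — Denominator: 1 + jωRC = 1 + j·3.324e+04·50·4.55e-07 = 1 + j0.7562.
Step 4 — H = 0.6362 - j0.4811.
Step 5 — Magnitude: |H| = 0.7976 (-2.0 dB); phase: φ = -37.1°.

|H| = 0.7976 (-2.0 dB), φ = -37.1°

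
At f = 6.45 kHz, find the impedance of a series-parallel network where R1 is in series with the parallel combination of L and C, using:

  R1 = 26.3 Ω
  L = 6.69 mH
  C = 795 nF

Step 1 — Angular frequency: ω = 2π·f = 2π·6450 = 4.053e+04 rad/s.
Step 2 — Component impedances:
  R1: Z = R = 26.3 Ω
  L: Z = jωL = j·4.053e+04·0.00669 = 0 + j271.1 Ω
  C: Z = 1/(jωC) = -j/(ω·C) = 0 - j31.04 Ω
Step 3 — Parallel branch: L || C = 1/(1/L + 1/C) = 0 - j35.05 Ω.
Step 4 — Series with R1: Z_total = R1 + (L || C) = 26.3 - j35.05 Ω = 43.82∠-53.1° Ω.

Z = 26.3 - j35.05 Ω = 43.82∠-53.1° Ω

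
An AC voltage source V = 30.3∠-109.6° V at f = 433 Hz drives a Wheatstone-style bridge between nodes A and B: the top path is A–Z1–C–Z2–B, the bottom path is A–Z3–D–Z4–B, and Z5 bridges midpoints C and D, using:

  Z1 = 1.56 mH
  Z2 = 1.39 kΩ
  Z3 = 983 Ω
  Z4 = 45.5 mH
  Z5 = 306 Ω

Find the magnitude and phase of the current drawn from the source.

Step 1 — Angular frequency: ω = 2π·f = 2π·433 = 2721 rad/s.
Step 2 — Component impedances:
  Z1: Z = jωL = j·2721·0.00156 = 0 + j4.244 Ω
  Z2: Z = R = 1390 Ω
  Z3: Z = R = 983 Ω
  Z4: Z = jωL = j·2721·0.0455 = 0 + j123.8 Ω
  Z5: Z = R = 306 Ω
Step 3 — Bridge requires nodal analysis (the Z5 bridge couples midpoints C and D, so the two paths cannot be reduced to a simple series/parallel combination). Setting node B to ground and injecting 1 A at node A, the 3-node admittance system at A, C, D solves to V_A = Z_AB = 206.6 + j92.93 Ω = 226.5∠24.2° Ω.
Step 4 — Source phasor: V = 30.3∠-109.6° V = -10.16 - j28.54 V.
Step 5 — Ohm's law: I = V / Z_total = (-10.16 - j28.54) / (206.6 + j92.93) = -0.09261 - j0.09651 A.
Step 6 — Convert to polar: |I| = 0.1338 A, ∠I = -133.8°.

I = 0.1338∠-133.8° A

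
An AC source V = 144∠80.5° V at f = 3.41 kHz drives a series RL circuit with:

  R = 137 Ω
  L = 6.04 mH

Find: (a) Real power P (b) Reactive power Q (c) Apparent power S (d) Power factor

Step 1 — Angular frequency: ω = 2π·f = 2π·3410 = 2.143e+04 rad/s.
Step 2 — Component impedances:
  R: Z = R = 137 Ω
  L: Z = jωL = j·2.143e+04·0.00604 = 0 + j129.4 Ω
Step 3 — Series combination: Z_total = R + L = 137 + j129.4 Ω = 188.5∠43.4° Ω.
Step 4 — Source phasor: V = 144∠80.5° V = 23.77 + j142 V.
Step 5 — Current: I = V / Z = 0.6092 + j0.4612 A = 0.7641∠37.1° A.
Step 6 — Complex power: S = V·I* = 79.99 + j75.56 VA.
Step 7 — Real power: P = Re(S) = 79.99 W.
Step 8 — Reactive power: Q = Im(S) = 75.56 VAR.
Step 9 — Apparent power: |S| = 110 VA.
Step 10 — Power factor: PF = P/|S| = 0.727 (lagging).

(a) P = 79.99 W  (b) Q = 75.56 VAR  (c) S = 110 VA  (d) PF = 0.727 (lagging)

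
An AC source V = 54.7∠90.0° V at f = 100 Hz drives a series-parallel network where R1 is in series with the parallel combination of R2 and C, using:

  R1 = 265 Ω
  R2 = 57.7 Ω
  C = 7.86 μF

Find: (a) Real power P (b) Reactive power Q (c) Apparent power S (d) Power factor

Step 1 — Angular frequency: ω = 2π·f = 2π·100 = 628.3 rad/s.
Step 2 — Component impedances:
  R1: Z = R = 265 Ω
  R2: Z = R = 57.7 Ω
  C: Z = 1/(jωC) = -j/(ω·C) = 0 - j202.5 Ω
Step 3 — Parallel branch: R2 || C = 1/(1/R2 + 1/C) = 53.37 - j15.21 Ω.
Step 4 — Series with R1: Z_total = R1 + (R2 || C) = 318.4 - j15.21 Ω = 318.7∠-2.7° Ω.
Step 5 — Source phasor: V = 54.7∠90.0° V = 0 + j54.7 V.
Step 6 — Current: I = V / Z = -0.008188 + j0.1714 A = 0.1716∠92.7° A.
Step 7 — Complex power: S = V·I* = 9.377 - j0.4479 VA.
Step 8 — Real power: P = Re(S) = 9.377 W.
Step 9 — Reactive power: Q = Im(S) = -0.4479 VAR.
Step 10 — Apparent power: |S| = 9.388 VA.
Step 11 — Power factor: PF = P/|S| = 0.9989 (leading).

(a) P = 9.377 W  (b) Q = -0.4479 VAR  (c) S = 9.388 VA  (d) PF = 0.9989 (leading)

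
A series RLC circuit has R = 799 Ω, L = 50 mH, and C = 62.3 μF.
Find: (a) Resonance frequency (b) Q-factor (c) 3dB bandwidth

Step 1 — Resonance: ω₀ = 1/√(LC) = 1/√(0.05·6.23e-05) = 566.6 rad/s.
Step 2 — f₀ = ω₀/(2π) = 90.18 Hz.
Step 3 — Series Q: Q = ω₀L/R = 566.6·0.05/799 = 0.03546.
Step 4 — Bandwidth: Δω = ω₀/Q = 1.598e+04 rad/s; BW = Δω/(2π) = 2543 Hz.

(a) f₀ = 90.18 Hz  (b) Q = 0.03546  (c) BW = 2543 Hz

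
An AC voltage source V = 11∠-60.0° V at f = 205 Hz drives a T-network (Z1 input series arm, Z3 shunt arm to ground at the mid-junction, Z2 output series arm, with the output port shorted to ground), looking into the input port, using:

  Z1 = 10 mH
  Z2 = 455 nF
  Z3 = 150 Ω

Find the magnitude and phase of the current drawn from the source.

Step 1 — Angular frequency: ω = 2π·f = 2π·205 = 1288 rad/s.
Step 2 — Component impedances:
  Z1: Z = jωL = j·1288·0.01 = 0 + j12.88 Ω
  Z2: Z = 1/(jωC) = -j/(ω·C) = 0 - j1706 Ω
  Z3: Z = R = 150 Ω
Step 3 — With the output port shorted to ground, the output series arm Z2 runs from the junction to ground; the shunt arm Z3 also runs from the junction to ground. They appear in parallel: Z3 || Z2 = 148.8 - j13.09 Ω.
Step 4 — Series with input arm Z1: Z_in = Z1 + (Z3 || Z2) = 148.8 - j0.2048 Ω = 148.8∠-0.1° Ω.
Step 5 — Source phasor: V = 11∠-60.0° V = 5.5 - j9.526 V.
Step 6 — Ohm's law: I = V / Z_total = (5.5 - j9.526) / (148.8 - j0.2048) = 0.03704 - j0.06395 A.
Step 7 — Convert to polar: |I| = 0.0739 A, ∠I = -59.9°.

I = 0.0739∠-59.9° A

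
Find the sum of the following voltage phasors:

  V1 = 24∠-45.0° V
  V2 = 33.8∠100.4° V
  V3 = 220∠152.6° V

Step 1 — Convert each phasor to rectangular form:
  V1 = 24·(cos(-45.0°) + j·sin(-45.0°)) = 16.97 - j16.97 V
  V2 = 33.8·(cos(100.4°) + j·sin(100.4°)) = -6.102 + j33.24 V
  V3 = 220·(cos(152.6°) + j·sin(152.6°)) = -195.3 + j101.2 V
Step 2 — Sum components: V_total = -184.5 + j117.5 V.
Step 3 — Convert to polar: |V_total| = 218.7 V, ∠V_total = 147.5°.

V_total = 218.7∠147.5° V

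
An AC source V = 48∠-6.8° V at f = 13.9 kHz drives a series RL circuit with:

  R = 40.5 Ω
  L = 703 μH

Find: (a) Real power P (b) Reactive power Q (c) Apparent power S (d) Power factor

Step 1 — Angular frequency: ω = 2π·f = 2π·1.39e+04 = 8.734e+04 rad/s.
Step 2 — Component impedances:
  R: Z = R = 40.5 Ω
  L: Z = jωL = j·8.734e+04·0.000703 = 0 + j61.4 Ω
Step 3 — Series combination: Z_total = R + L = 40.5 + j61.4 Ω = 73.55∠56.6° Ω.
Step 4 — Source phasor: V = 48∠-6.8° V = 47.66 - j5.683 V.
Step 5 — Current: I = V / Z = 0.2923 - j0.5835 A = 0.6526∠-63.4° A.
Step 6 — Complex power: S = V·I* = 17.25 + j26.15 VA.
Step 7 — Real power: P = Re(S) = 17.25 W.
Step 8 — Reactive power: Q = Im(S) = 26.15 VAR.
Step 9 — Apparent power: |S| = 31.32 VA.
Step 10 — Power factor: PF = P/|S| = 0.5506 (lagging).

(a) P = 17.25 W  (b) Q = 26.15 VAR  (c) S = 31.32 VA  (d) PF = 0.5506 (lagging)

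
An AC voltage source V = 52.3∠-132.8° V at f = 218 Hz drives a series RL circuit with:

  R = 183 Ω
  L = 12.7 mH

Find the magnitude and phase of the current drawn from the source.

Step 1 — Angular frequency: ω = 2π·f = 2π·218 = 1370 rad/s.
Step 2 — Component impedances:
  R: Z = R = 183 Ω
  L: Z = jωL = j·1370·0.0127 = 0 + j17.4 Ω
Step 3 — Series combination: Z_total = R + L = 183 + j17.4 Ω = 183.8∠5.4° Ω.
Step 4 — Source phasor: V = 52.3∠-132.8° V = -35.53 - j38.37 V.
Step 5 — Ohm's law: I = V / Z_total = (-35.53 - j38.37) / (183 + j17.4) = -0.2122 - j0.1895 A.
Step 6 — Convert to polar: |I| = 0.2845 A, ∠I = -138.2°.

I = 0.2845∠-138.2° A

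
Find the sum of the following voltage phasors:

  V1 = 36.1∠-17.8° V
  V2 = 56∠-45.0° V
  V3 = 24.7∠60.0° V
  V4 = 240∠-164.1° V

Step 1 — Convert each phasor to rectangular form:
  V1 = 36.1·(cos(-17.8°) + j·sin(-17.8°)) = 34.37 - j11.04 V
  V2 = 56·(cos(-45.0°) + j·sin(-45.0°)) = 39.6 - j39.6 V
  V3 = 24.7·(cos(60.0°) + j·sin(60.0°)) = 12.35 + j21.39 V
  V4 = 240·(cos(-164.1°) + j·sin(-164.1°)) = -230.8 - j65.75 V
Step 2 — Sum components: V_total = -144.5 - j94.99 V.
Step 3 — Convert to polar: |V_total| = 172.9 V, ∠V_total = -146.7°.

V_total = 172.9∠-146.7° V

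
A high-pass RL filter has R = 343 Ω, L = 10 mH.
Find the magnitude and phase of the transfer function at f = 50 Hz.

Step 1 — Angular frequency: ω = 2π·50 = 314.2 rad/s.
Step 2 — Transfer function: H(jω) = jωL/(R + jωL).
Step 3 — Numerator jωL = j·3.142; denominator R + jωL = 343 + j3.142.
Step 4 — H = 8.388e-05 + j0.009158.
Step 5 — Magnitude: |H| = 0.009159 (-40.8 dB); phase: φ = 89.5°.

|H| = 0.009159 (-40.8 dB), φ = 89.5°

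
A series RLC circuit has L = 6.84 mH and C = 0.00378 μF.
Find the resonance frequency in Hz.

Step 1 — Resonance condition Im(Z)=0 gives ω₀ = 1/√(LC).
Step 2 — ω₀ = 1/√(0.00684·3.78e-09) = 1.967e+05 rad/s.
Step 3 — f₀ = ω₀/(2π) = 3.13e+04 Hz.

f₀ = 3.13e+04 Hz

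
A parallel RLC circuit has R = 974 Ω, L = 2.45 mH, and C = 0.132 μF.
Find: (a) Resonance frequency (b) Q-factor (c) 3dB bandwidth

Step 1 — Resonance: ω₀ = 1/√(LC) = 1/√(0.00245·1.32e-07) = 5.561e+04 rad/s.
Step 2 — f₀ = ω₀/(2π) = 8850 Hz.
Step 3 — Parallel Q: Q = R/(ω₀L) = 974/(5.561e+04·0.00245) = 7.149.
Step 4 — Bandwidth: Δω = ω₀/Q = 7778 rad/s; BW = Δω/(2π) = 1238 Hz.

(a) f₀ = 8850 Hz  (b) Q = 7.149  (c) BW = 1238 Hz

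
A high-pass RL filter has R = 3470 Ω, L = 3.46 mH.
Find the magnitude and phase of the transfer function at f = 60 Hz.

Step 1 — Angular frequency: ω = 2π·60 = 377 rad/s.
Step 2 — Transfer function: H(jω) = jωL/(R + jωL).
Step 3 — Numerator jωL = j·1.304; denominator R + jωL = 3470 + j1.304.
Step 4 — H = 1.413e-07 + j0.0003759.
Step 5 — Magnitude: |H| = 0.0003759 (-68.5 dB); phase: φ = 90.0°.

|H| = 0.0003759 (-68.5 dB), φ = 90.0°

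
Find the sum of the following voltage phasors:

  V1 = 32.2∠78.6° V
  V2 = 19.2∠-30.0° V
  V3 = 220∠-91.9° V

Step 1 — Convert each phasor to rectangular form:
  V1 = 32.2·(cos(78.6°) + j·sin(78.6°)) = 6.365 + j31.56 V
  V2 = 19.2·(cos(-30.0°) + j·sin(-30.0°)) = 16.63 - j9.6 V
  V3 = 220·(cos(-91.9°) + j·sin(-91.9°)) = -7.294 - j219.9 V
Step 2 — Sum components: V_total = 15.7 - j197.9 V.
Step 3 — Convert to polar: |V_total| = 198.5 V, ∠V_total = -85.5°.

V_total = 198.5∠-85.5° V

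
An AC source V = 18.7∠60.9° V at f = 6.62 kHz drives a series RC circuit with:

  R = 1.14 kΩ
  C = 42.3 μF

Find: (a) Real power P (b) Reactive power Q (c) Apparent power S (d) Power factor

Step 1 — Angular frequency: ω = 2π·f = 2π·6620 = 4.159e+04 rad/s.
Step 2 — Component impedances:
  R: Z = R = 1140 Ω
  C: Z = 1/(jωC) = -j/(ω·C) = 0 - j0.5684 Ω
Step 3 — Series combination: Z_total = R + C = 1140 - j0.5684 Ω = 1140∠-0.0° Ω.
Step 4 — Source phasor: V = 18.7∠60.9° V = 9.094 + j16.34 V.
Step 5 — Current: I = V / Z = 0.00797 + j0.01434 A = 0.0164∠60.9° A.
Step 6 — Complex power: S = V·I* = 0.3067 - j0.0001529 VA.
Step 7 — Real power: P = Re(S) = 0.3067 W.
Step 8 — Reactive power: Q = Im(S) = -0.0001529 VAR.
Step 9 — Apparent power: |S| = 0.3067 VA.
Step 10 — Power factor: PF = P/|S| = 1 (leading).

(a) P = 0.3067 W  (b) Q = -0.0001529 VAR  (c) S = 0.3067 VA  (d) PF = 1 (leading)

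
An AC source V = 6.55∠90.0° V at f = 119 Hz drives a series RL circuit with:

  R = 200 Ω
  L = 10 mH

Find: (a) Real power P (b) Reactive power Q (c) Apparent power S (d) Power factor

Step 1 — Angular frequency: ω = 2π·f = 2π·119 = 747.7 rad/s.
Step 2 — Component impedances:
  R: Z = R = 200 Ω
  L: Z = jωL = j·747.7·0.01 = 0 + j7.477 Ω
Step 3 — Series combination: Z_total = R + L = 200 + j7.477 Ω = 200.1∠2.1° Ω.
Step 4 — Source phasor: V = 6.55∠90.0° V = 0 + j6.55 V.
Step 5 — Current: I = V / Z = 0.001223 + j0.0327 A = 0.03273∠87.9° A.
Step 6 — Complex power: S = V·I* = 0.2142 + j0.008008 VA.
Step 7 — Real power: P = Re(S) = 0.2142 W.
Step 8 — Reactive power: Q = Im(S) = 0.008008 VAR.
Step 9 — Apparent power: |S| = 0.2144 VA.
Step 10 — Power factor: PF = P/|S| = 0.9993 (lagging).

(a) P = 0.2142 W  (b) Q = 0.008008 VAR  (c) S = 0.2144 VA  (d) PF = 0.9993 (lagging)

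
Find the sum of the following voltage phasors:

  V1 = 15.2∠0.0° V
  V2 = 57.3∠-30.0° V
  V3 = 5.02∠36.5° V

Step 1 — Convert each phasor to rectangular form:
  V1 = 15.2·(cos(0.0°) + j·sin(0.0°)) = 15.2 V
  V2 = 57.3·(cos(-30.0°) + j·sin(-30.0°)) = 49.62 - j28.65 V
  V3 = 5.02·(cos(36.5°) + j·sin(36.5°)) = 4.035 + j2.986 V
Step 2 — Sum components: V_total = 68.86 - j25.66 V.
Step 3 — Convert to polar: |V_total| = 73.49 V, ∠V_total = -20.4°.

V_total = 73.49∠-20.4° V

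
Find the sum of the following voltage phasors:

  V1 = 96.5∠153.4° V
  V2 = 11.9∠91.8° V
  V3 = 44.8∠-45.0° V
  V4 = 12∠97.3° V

Step 1 — Convert each phasor to rectangular form:
  V1 = 96.5·(cos(153.4°) + j·sin(153.4°)) = -86.29 + j43.21 V
  V2 = 11.9·(cos(91.8°) + j·sin(91.8°)) = -0.3738 + j11.89 V
  V3 = 44.8·(cos(-45.0°) + j·sin(-45.0°)) = 31.68 - j31.68 V
  V4 = 12·(cos(97.3°) + j·sin(97.3°)) = -1.525 + j11.9 V
Step 2 — Sum components: V_total = -56.51 + j35.33 V.
Step 3 — Convert to polar: |V_total| = 66.64 V, ∠V_total = 148.0°.

V_total = 66.64∠148.0° V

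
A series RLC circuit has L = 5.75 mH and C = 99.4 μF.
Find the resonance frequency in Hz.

Step 1 — Resonance condition Im(Z)=0 gives ω₀ = 1/√(LC).
Step 2 — ω₀ = 1/√(0.00575·9.94e-05) = 1323 rad/s.
Step 3 — f₀ = ω₀/(2π) = 210.5 Hz.

f₀ = 210.5 Hz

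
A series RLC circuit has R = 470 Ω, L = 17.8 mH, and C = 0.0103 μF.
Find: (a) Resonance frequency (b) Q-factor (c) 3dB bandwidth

Step 1 — Resonance condition Im(Z)=0 gives ω₀ = 1/√(LC).
Step 2 — ω₀ = 1/√(0.0178·1.03e-08) = 7.385e+04 rad/s.
Step 3 — f₀ = ω₀/(2π) = 1.175e+04 Hz.
Step 4 — Series Q: Q = ω₀L/R = 7.385e+04·0.0178/470 = 2.797.
Step 5 — 3dB bandwidth: Δω = ω₀/Q = 2.64e+04 rad/s; BW = Δω/(2π) = 4202 Hz.

(a) f₀ = 1.175e+04 Hz  (b) Q = 2.797  (c) BW = 4202 Hz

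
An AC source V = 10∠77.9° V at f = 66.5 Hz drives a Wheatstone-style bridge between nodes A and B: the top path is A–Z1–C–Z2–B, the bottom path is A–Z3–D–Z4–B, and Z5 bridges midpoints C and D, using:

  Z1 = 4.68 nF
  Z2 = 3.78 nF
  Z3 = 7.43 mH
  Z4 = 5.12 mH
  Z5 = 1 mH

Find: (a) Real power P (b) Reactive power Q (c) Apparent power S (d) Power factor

Step 1 — Angular frequency: ω = 2π·f = 2π·66.5 = 417.8 rad/s.
Step 2 — Component impedances:
  Z1: Z = 1/(jωC) = -j/(ω·C) = 0 - j5.114e+05 Ω
  Z2: Z = 1/(jωC) = -j/(ω·C) = 0 - j6.332e+05 Ω
  Z3: Z = jωL = j·417.8·0.00743 = 0 + j3.104 Ω
  Z4: Z = jωL = j·417.8·0.00512 = 0 + j2.139 Ω
  Z5: Z = jωL = j·417.8·0.001 = 0 + j0.4178 Ω
Step 3 — Bridge requires nodal analysis (the Z5 bridge couples midpoints C and D, so the two paths cannot be reduced to a simple series/parallel combination). Setting node B to ground and injecting 1 A at node A, the 3-node admittance system at A, C, D solves to V_A = Z_AB = 0 + j5.244 Ω = 5.244∠90.0° Ω.
Step 4 — Source phasor: V = 10∠77.9° V = 2.096 + j9.778 V.
Step 5 — Current: I = V / Z = 1.865 - j0.3997 A = 1.907∠-12.1° A.
Step 6 — Complex power: S = V·I* = 0 + j19.07 VA.
Step 7 — Real power: P = Re(S) = 0 W.
Step 8 — Reactive power: Q = Im(S) = 19.07 VAR.
Step 9 — Apparent power: |S| = 19.07 VA.
Step 10 — Power factor: PF = P/|S| = 0 (lagging).

(a) P = 0 W  (b) Q = 19.07 VAR  (c) S = 19.07 VA  (d) PF = 0 (lagging)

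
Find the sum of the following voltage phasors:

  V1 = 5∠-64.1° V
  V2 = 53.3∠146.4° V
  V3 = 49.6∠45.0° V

Step 1 — Convert each phasor to rectangular form:
  V1 = 5·(cos(-64.1°) + j·sin(-64.1°)) = 2.184 - j4.498 V
  V2 = 53.3·(cos(146.4°) + j·sin(146.4°)) = -44.39 + j29.5 V
  V3 = 49.6·(cos(45.0°) + j·sin(45.0°)) = 35.07 + j35.07 V
Step 2 — Sum components: V_total = -7.138 + j60.07 V.
Step 3 — Convert to polar: |V_total| = 60.49 V, ∠V_total = 96.8°.

V_total = 60.49∠96.8° V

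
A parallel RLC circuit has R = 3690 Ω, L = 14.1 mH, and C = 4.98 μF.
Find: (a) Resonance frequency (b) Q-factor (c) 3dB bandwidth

Step 1 — Resonance: ω₀ = 1/√(LC) = 1/√(0.0141·4.98e-06) = 3774 rad/s.
Step 2 — f₀ = ω₀/(2π) = 600.6 Hz.
Step 3 — Parallel Q: Q = R/(ω₀L) = 3690/(3774·0.0141) = 69.35.
Step 4 — Bandwidth: Δω = ω₀/Q = 54.42 rad/s; BW = Δω/(2π) = 8.661 Hz.

(a) f₀ = 600.6 Hz  (b) Q = 69.35  (c) BW = 8.661 Hz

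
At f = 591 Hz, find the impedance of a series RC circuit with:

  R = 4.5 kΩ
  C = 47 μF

Step 1 — Angular frequency: ω = 2π·f = 2π·591 = 3713 rad/s.
Step 2 — Component impedances:
  R: Z = R = 4500 Ω
  C: Z = 1/(jωC) = -j/(ω·C) = 0 - j5.73 Ω
Step 3 — Series combination: Z_total = R + C = 4500 - j5.73 Ω = 4500∠-0.1° Ω.

Z = 4500 - j5.73 Ω = 4500∠-0.1° Ω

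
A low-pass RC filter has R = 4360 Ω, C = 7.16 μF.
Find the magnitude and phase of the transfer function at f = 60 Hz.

Step 1 — Angular frequency: ω = 2π·60 = 377 rad/s.
Step 2 — Transfer function: H(jω) = 1/(1 + jωRC).
Step 3 — Denominator: 1 + jωRC = 1 + j·377·4360·7.16e-06 = 1 + j11.77.
Step 4 — H = 0.007168 - j0.08436.
Step 5 — Magnitude: |H| = 0.08467 (-21.4 dB); phase: φ = -85.1°.

|H| = 0.08467 (-21.4 dB), φ = -85.1°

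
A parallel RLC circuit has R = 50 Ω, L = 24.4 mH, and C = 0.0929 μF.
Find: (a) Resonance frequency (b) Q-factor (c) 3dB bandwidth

Step 1 — Resonance: ω₀ = 1/√(LC) = 1/√(0.0244·9.29e-08) = 2.1e+04 rad/s.
Step 2 — f₀ = ω₀/(2π) = 3343 Hz.
Step 3 — Parallel Q: Q = R/(ω₀L) = 50/(2.1e+04·0.0244) = 0.09756.
Step 4 — Bandwidth: Δω = ω₀/Q = 2.153e+05 rad/s; BW = Δω/(2π) = 3.426e+04 Hz.

(a) f₀ = 3343 Hz  (b) Q = 0.09756  (c) BW = 3.426e+04 Hz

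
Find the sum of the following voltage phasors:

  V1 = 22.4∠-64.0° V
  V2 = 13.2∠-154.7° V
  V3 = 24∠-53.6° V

Step 1 — Convert each phasor to rectangular form:
  V1 = 22.4·(cos(-64.0°) + j·sin(-64.0°)) = 9.82 - j20.13 V
  V2 = 13.2·(cos(-154.7°) + j·sin(-154.7°)) = -11.93 - j5.641 V
  V3 = 24·(cos(-53.6°) + j·sin(-53.6°)) = 14.24 - j19.32 V
Step 2 — Sum components: V_total = 12.13 - j45.09 V.
Step 3 — Convert to polar: |V_total| = 46.69 V, ∠V_total = -74.9°.

V_total = 46.69∠-74.9° V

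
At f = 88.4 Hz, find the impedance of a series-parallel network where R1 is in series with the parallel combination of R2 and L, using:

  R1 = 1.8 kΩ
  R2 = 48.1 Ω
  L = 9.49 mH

Step 1 — Angular frequency: ω = 2π·f = 2π·88.4 = 555.4 rad/s.
Step 2 — Component impedances:
  R1: Z = R = 1800 Ω
  R2: Z = R = 48.1 Ω
  L: Z = jωL = j·555.4·0.00949 = 0 + j5.271 Ω
Step 3 — Parallel branch: R2 || L = 1/(1/R2 + 1/L) = 0.5708 + j5.209 Ω.
Step 4 — Series with R1: Z_total = R1 + (R2 || L) = 1801 + j5.209 Ω = 1801∠0.2° Ω.

Z = 1801 + j5.209 Ω = 1801∠0.2° Ω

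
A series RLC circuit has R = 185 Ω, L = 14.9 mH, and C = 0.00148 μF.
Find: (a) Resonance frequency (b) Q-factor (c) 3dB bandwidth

Step 1 — Resonance: ω₀ = 1/√(LC) = 1/√(0.0149·1.48e-09) = 2.129e+05 rad/s.
Step 2 — f₀ = ω₀/(2π) = 3.389e+04 Hz.
Step 3 — Series Q: Q = ω₀L/R = 2.129e+05·0.0149/185 = 17.15.
Step 4 — Bandwidth: Δω = ω₀/Q = 1.242e+04 rad/s; BW = Δω/(2π) = 1976 Hz.

(a) f₀ = 3.389e+04 Hz  (b) Q = 17.15  (c) BW = 1976 Hz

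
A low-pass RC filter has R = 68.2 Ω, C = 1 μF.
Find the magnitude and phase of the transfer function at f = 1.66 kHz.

Step 1 — Angular frequency: ω = 2π·1660 = 1.043e+04 rad/s.
Step 2 — Transfer function: H(jω) = 1/(1 + jωRC).
Step 3 — Denominator: 1 + jωRC = 1 + j·1.043e+04·68.2·1e-06 = 1 + j0.7113.
Step 4 — H = 0.664 - j0.4723.
Step 5 — Magnitude: |H| = 0.8149 (-1.8 dB); phase: φ = -35.4°.

|H| = 0.8149 (-1.8 dB), φ = -35.4°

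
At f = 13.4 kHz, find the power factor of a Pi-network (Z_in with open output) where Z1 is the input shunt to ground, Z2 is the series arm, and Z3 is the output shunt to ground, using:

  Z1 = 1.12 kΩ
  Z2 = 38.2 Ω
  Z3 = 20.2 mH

Step 1 — Angular frequency: ω = 2π·f = 2π·1.34e+04 = 8.419e+04 rad/s.
Step 2 — Component impedances:
  Z1: Z = R = 1120 Ω
  Z2: Z = R = 38.2 Ω
  Z3: Z = jωL = j·8.419e+04·0.0202 = 0 + j1701 Ω
Step 3 — With open output, the series arm Z2 and the output shunt Z3 appear in series to ground: Z2 + Z3 = 38.2 + j1701 Ω.
Step 4 — Parallel with input shunt Z1: Z_in = Z1 || (Z2 + Z3) = 776.9 + j503.9 Ω = 926∠33.0° Ω.
Step 5 — Power factor: PF = cos(φ) = Re(Z)/|Z| = 776.9/926 = 0.839.
Step 6 — Type: Im(Z) = 503.9 ⇒ lagging (phase φ = 33.0°).

PF = 0.839 (lagging, φ = 33.0°)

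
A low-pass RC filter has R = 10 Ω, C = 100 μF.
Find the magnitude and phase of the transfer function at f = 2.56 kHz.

Step 1 — Angular frequency: ω = 2π·2560 = 1.608e+04 rad/s.
Step 2 — Transfer function: H(jω) = 1/(1 + jωRC).
Step 3 — Denominator: 1 + jωRC = 1 + j·1.608e+04·10·0.0001 = 1 + j16.08.
Step 4 — H = 0.00385 - j0.06193.
Step 5 — Magnitude: |H| = 0.06205 (-24.1 dB); phase: φ = -86.4°.

|H| = 0.06205 (-24.1 dB), φ = -86.4°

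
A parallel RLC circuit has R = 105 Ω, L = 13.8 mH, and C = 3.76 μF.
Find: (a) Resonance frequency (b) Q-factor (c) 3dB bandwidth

Step 1 — Resonance: ω₀ = 1/√(LC) = 1/√(0.0138·3.76e-06) = 4390 rad/s.
Step 2 — f₀ = ω₀/(2π) = 698.7 Hz.
Step 3 — Parallel Q: Q = R/(ω₀L) = 105/(4390·0.0138) = 1.733.
Step 4 — Bandwidth: Δω = ω₀/Q = 2533 rad/s; BW = Δω/(2π) = 403.1 Hz.

(a) f₀ = 698.7 Hz  (b) Q = 1.733  (c) BW = 403.1 Hz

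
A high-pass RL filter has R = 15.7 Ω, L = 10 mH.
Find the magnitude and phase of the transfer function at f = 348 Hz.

Step 1 — Angular frequency: ω = 2π·348 = 2187 rad/s.
Step 2 — Transfer function: H(jω) = jωL/(R + jωL).
Step 3 — Numerator jωL = j·21.87; denominator R + jωL = 15.7 + j21.87.
Step 4 — H = 0.6598 + j0.4738.
Step 5 — Magnitude: |H| = 0.8123 (-1.8 dB); phase: φ = 35.7°.

|H| = 0.8123 (-1.8 dB), φ = 35.7°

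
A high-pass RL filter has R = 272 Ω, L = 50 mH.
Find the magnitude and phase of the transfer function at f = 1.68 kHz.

Step 1 — Angular frequency: ω = 2π·1680 = 1.056e+04 rad/s.
Step 2 — Transfer function: H(jω) = jωL/(R + jωL).
Step 3 — Numerator jωL = j·527.8; denominator R + jωL = 272 + j527.8.
Step 4 — H = 0.7901 + j0.4072.
Step 5 — Magnitude: |H| = 0.8889 (-1.0 dB); phase: φ = 27.3°.

|H| = 0.8889 (-1.0 dB), φ = 27.3°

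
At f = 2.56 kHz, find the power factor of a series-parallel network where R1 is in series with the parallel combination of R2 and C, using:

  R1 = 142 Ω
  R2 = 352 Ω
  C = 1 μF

Step 1 — Angular frequency: ω = 2π·f = 2π·2560 = 1.608e+04 rad/s.
Step 2 — Component impedances:
  R1: Z = R = 142 Ω
  R2: Z = R = 352 Ω
  C: Z = 1/(jωC) = -j/(ω·C) = 0 - j62.17 Ω
Step 3 — Parallel branch: R2 || C = 1/(1/R2 + 1/C) = 10.65 - j60.29 Ω.
Step 4 — Series with R1: Z_total = R1 + (R2 || C) = 152.6 - j60.29 Ω = 164.1∠-21.6° Ω.
Step 5 — Power factor: PF = cos(φ) = Re(Z)/|Z| = 152.65/164.12 = 0.9301.
Step 6 — Type: Im(Z) = -60.29 ⇒ leading (phase φ = -21.6°).

PF = 0.9301 (leading, φ = -21.6°)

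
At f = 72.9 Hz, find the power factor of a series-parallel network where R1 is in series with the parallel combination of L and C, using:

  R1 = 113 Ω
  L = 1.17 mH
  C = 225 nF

Step 1 — Angular frequency: ω = 2π·f = 2π·72.9 = 458 rad/s.
Step 2 — Component impedances:
  R1: Z = R = 113 Ω
  L: Z = jωL = j·458·0.00117 = 0 + j0.5359 Ω
  C: Z = 1/(jωC) = -j/(ω·C) = 0 - j9703 Ω
Step 3 — Parallel branch: L || C = 1/(1/L + 1/C) = 0 + j0.5359 Ω.
Step 4 — Series with R1: Z_total = R1 + (L || C) = 113 + j0.5359 Ω = 113∠0.3° Ω.
Step 5 — Power factor: PF = cos(φ) = Re(Z)/|Z| = 113/113 = 1.
Step 6 — Type: Im(Z) = 0.5359 ⇒ lagging (phase φ = 0.3°).

PF = 1 (lagging, φ = 0.3°)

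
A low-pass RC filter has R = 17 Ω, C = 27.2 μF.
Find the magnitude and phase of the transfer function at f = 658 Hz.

Step 1 — Angular frequency: ω = 2π·658 = 4134 rad/s.
Step 2 — Transfer function: H(jω) = 1/(1 + jωRC).
Step 3 — Denominator: 1 + jωRC = 1 + j·4134·17·2.72e-05 = 1 + j1.912.
Step 4 — H = 0.2148 - j0.4107.
Step 5 — Magnitude: |H| = 0.4635 (-6.7 dB); phase: φ = -62.4°.

|H| = 0.4635 (-6.7 dB), φ = -62.4°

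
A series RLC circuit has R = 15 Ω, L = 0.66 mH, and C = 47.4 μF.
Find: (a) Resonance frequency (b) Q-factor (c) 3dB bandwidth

Step 1 — Resonance condition Im(Z)=0 gives ω₀ = 1/√(LC).
Step 2 — ω₀ = 1/√(0.00066·4.74e-05) = 5654 rad/s.
Step 3 — f₀ = ω₀/(2π) = 899.8 Hz.
Step 4 — Series Q: Q = ω₀L/R = 5654·0.00066/15 = 0.2488.
Step 5 — 3dB bandwidth: Δω = ω₀/Q = 2.273e+04 rad/s; BW = Δω/(2π) = 3617 Hz.

(a) f₀ = 899.8 Hz  (b) Q = 0.2488  (c) BW = 3617 Hz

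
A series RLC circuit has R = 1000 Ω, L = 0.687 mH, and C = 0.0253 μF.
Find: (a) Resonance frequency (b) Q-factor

Step 1 — Resonance condition Im(Z)=0 gives ω₀ = 1/√(LC).
Step 2 — ω₀ = 1/√(0.000687·2.53e-08) = 2.399e+05 rad/s.
Step 3 — f₀ = ω₀/(2π) = 3.818e+04 Hz.
Step 4 — Series Q: Q = ω₀L/R = 2.399e+05·0.000687/1000 = 0.1648.

(a) f₀ = 3.818e+04 Hz  (b) Q = 0.1648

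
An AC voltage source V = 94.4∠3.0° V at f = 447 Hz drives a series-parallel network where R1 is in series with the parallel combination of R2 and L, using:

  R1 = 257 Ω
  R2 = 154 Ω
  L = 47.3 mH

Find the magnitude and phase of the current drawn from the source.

Step 1 — Angular frequency: ω = 2π·f = 2π·447 = 2809 rad/s.
Step 2 — Component impedances:
  R1: Z = R = 257 Ω
  R2: Z = R = 154 Ω
  L: Z = jωL = j·2809·0.0473 = 0 + j132.8 Ω
Step 3 — Parallel branch: R2 || L = 1/(1/R2 + 1/L) = 65.7 + j76.17 Ω.
Step 4 — Series with R1: Z_total = R1 + (R2 || L) = 322.7 + j76.17 Ω = 331.6∠13.3° Ω.
Step 5 — Source phasor: V = 94.4∠3.0° V = 94.27 + j4.941 V.
Step 6 — Ohm's law: I = V / Z_total = (94.27 + j4.941) / (322.7 + j76.17) = 0.2801 - j0.05081 A.
Step 7 — Convert to polar: |I| = 0.2847 A, ∠I = -10.3°.

I = 0.2847∠-10.3° A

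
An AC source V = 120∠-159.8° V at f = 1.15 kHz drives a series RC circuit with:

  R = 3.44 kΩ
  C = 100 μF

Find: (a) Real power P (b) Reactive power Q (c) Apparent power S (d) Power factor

Step 1 — Angular frequency: ω = 2π·f = 2π·1150 = 7226 rad/s.
Step 2 — Component impedances:
  R: Z = R = 3440 Ω
  C: Z = 1/(jωC) = -j/(ω·C) = 0 - j1.384 Ω
Step 3 — Series combination: Z_total = R + C = 3440 - j1.384 Ω = 3440∠-0.0° Ω.
Step 4 — Source phasor: V = 120∠-159.8° V = -112.6 - j41.44 V.
Step 5 — Current: I = V / Z = -0.03273 - j0.01206 A = 0.03488∠-159.8° A.
Step 6 — Complex power: S = V·I* = 4.186 - j0.001684 VA.
Step 7 — Real power: P = Re(S) = 4.186 W.
Step 8 — Reactive power: Q = Im(S) = -0.001684 VAR.
Step 9 — Apparent power: |S| = 4.186 VA.
Step 10 — Power factor: PF = P/|S| = 1 (leading).

(a) P = 4.186 W  (b) Q = -0.001684 VAR  (c) S = 4.186 VA  (d) PF = 1 (leading)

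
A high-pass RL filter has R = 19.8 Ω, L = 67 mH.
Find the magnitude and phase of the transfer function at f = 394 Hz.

Step 1 — Angular frequency: ω = 2π·394 = 2476 rad/s.
Step 2 — Transfer function: H(jω) = jωL/(R + jωL).
Step 3 — Numerator jωL = j·165.9; denominator R + jωL = 19.8 + j165.9.
Step 4 — H = 0.9859 + j0.1177.
Step 5 — Magnitude: |H| = 0.993 (-0.1 dB); phase: φ = 6.8°.

|H| = 0.993 (-0.1 dB), φ = 6.8°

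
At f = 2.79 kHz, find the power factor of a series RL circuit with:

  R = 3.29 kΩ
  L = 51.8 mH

Step 1 — Angular frequency: ω = 2π·f = 2π·2790 = 1.753e+04 rad/s.
Step 2 — Component impedances:
  R: Z = R = 3290 Ω
  L: Z = jωL = j·1.753e+04·0.0518 = 0 + j908.1 Ω
Step 3 — Series combination: Z_total = R + L = 3290 + j908.1 Ω = 3413∠15.4° Ω.
Step 4 — Power factor: PF = cos(φ) = Re(Z)/|Z| = 3290/3413 = 0.964.
Step 5 — Type: Im(Z) = 908.1 ⇒ lagging (phase φ = 15.4°).

PF = 0.964 (lagging, φ = 15.4°)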